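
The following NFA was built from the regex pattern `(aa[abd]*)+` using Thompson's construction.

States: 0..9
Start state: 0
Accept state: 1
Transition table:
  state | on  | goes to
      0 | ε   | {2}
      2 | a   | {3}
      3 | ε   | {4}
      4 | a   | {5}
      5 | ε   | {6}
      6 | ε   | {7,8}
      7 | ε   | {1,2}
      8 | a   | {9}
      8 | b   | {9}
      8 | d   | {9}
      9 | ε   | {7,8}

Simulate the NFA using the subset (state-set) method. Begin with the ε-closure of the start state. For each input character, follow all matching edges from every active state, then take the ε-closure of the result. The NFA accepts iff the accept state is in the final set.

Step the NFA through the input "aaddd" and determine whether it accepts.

start: ε-closure({0}) = {0,2}
'a' @ 1: {3,4}
'a' @ 2: {1,2,5,6,7,8}  [accepting]
'd' @ 3: {1,2,7,8,9}  [accepting]
'd' @ 4: {1,2,7,8,9}  [accepting]
'd' @ 5: {1,2,7,8,9}  [accepting]
after full input: {1,2,7,8,9}  (accept=1 in)

Answer: ACCEPT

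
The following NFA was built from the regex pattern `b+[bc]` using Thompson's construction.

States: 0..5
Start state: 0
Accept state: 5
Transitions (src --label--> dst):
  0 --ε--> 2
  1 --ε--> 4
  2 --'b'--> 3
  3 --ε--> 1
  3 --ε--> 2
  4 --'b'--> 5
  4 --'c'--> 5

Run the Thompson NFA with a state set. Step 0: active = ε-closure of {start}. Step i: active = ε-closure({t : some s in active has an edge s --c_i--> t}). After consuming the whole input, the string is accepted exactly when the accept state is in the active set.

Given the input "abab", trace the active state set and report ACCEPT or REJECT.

start: ε-closure({0}) = {0,2}
'a' @ 1: {}  — no active states
rest 'bab' ignored (set empty)
final: {}; accept 5 not in set

Answer: REJECT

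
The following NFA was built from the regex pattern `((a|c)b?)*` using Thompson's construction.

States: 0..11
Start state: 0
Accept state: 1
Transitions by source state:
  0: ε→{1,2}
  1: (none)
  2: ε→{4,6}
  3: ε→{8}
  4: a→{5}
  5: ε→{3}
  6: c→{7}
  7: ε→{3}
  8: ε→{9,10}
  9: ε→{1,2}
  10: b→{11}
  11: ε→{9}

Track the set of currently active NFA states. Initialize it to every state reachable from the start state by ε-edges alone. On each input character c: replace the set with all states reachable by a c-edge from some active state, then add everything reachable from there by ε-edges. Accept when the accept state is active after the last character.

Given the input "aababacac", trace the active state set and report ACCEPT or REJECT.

start: ε-closure({0}) = {0,1,2,4,6}
'a' @ 1: {1,2,3,4,5,6,8,9,10}  (accept∈set)
'a' @ 2: {1,2,3,4,5,6,8,9,10}  (accept∈set)
'b' @ 3: {1,2,4,6,9,11}  (accept∈set)
'a' @ 4: {1,2,3,4,5,6,8,9,10}  (accept∈set)
'b' @ 5: {1,2,4,6,9,11}  (accept∈set)
'a' @ 6: {1,2,3,4,5,6,8,9,10}  (accept∈set)
'c' @ 7: {1,2,3,4,6,7,8,9,10}  (accept∈set)
'a' @ 8: {1,2,3,4,5,6,8,9,10}  (accept∈set)
'c' @ 9: {1,2,3,4,6,7,8,9,10}  (accept∈set)
end set {1,2,3,4,6,7,8,9,10} — state 1 in

Answer: ACCEPT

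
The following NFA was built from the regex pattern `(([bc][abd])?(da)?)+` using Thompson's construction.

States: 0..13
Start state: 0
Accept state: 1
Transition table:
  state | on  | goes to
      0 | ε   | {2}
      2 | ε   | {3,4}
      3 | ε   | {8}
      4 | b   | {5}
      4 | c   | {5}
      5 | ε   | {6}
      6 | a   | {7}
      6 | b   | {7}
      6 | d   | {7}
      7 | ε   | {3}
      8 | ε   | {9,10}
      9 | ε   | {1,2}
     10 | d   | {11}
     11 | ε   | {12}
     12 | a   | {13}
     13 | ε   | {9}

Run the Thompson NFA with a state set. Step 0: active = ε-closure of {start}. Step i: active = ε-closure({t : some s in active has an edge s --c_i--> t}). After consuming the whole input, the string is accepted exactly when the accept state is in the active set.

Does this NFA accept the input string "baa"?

Answer: REJECT

Steps:
initial (ε-close {0}): {0,1,2,3,4,8,9,10}
'b' @ 1: {5,6}
'a' @ 2: {1,2,3,4,7,8,9,10}  [accepting]
'a' @ 3: {}  — no active states
final: {}; accept 1 not in set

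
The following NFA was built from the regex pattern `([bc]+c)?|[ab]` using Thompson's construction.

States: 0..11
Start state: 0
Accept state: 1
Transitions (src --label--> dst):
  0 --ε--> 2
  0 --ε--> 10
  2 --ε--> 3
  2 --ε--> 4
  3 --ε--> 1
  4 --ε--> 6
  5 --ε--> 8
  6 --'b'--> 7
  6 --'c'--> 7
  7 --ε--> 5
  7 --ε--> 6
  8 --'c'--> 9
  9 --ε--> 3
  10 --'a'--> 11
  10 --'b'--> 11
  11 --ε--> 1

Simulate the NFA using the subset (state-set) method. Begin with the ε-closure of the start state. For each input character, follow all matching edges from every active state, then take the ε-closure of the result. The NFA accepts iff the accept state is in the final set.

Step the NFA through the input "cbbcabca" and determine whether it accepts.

initial (ε-close {0}): {0,1,2,3,4,6,10}
'c' @ 1: {5,6,7,8}
'b' @ 2: {5,6,7,8}
'b' @ 3: {5,6,7,8}
'c' @ 4: {1,3,5,6,7,8,9}  [accepting]
'a' @ 5: {}  — dead — no transitions
rest 'bca' ignored (set empty)
after full input: {}  (accept=1 not in)

Answer: REJECT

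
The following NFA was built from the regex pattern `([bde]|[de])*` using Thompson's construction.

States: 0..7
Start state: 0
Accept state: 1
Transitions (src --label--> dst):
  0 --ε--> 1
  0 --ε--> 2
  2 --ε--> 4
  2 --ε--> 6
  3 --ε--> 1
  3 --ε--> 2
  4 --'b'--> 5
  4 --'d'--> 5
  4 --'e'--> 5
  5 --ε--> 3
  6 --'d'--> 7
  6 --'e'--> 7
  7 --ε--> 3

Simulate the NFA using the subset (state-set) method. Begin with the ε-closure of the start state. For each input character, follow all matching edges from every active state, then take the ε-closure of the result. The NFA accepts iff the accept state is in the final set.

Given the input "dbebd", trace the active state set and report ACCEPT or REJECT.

Answer: ACCEPT

Steps:
initial (ε-close {0}): {0,1,2,4,6}
'd' @ 1: {1,2,3,4,5,6,7}  (accept∈set)
'b' @ 2: {1,2,3,4,5,6}  (accept∈set)
'e' @ 3: {1,2,3,4,5,6,7}  (accept∈set)
'b' @ 4: {1,2,3,4,5,6}  (accept∈set)
'd' @ 5: {1,2,3,4,5,6,7}  (accept∈set)
final: {1,2,3,4,5,6,7}; accept 1 in set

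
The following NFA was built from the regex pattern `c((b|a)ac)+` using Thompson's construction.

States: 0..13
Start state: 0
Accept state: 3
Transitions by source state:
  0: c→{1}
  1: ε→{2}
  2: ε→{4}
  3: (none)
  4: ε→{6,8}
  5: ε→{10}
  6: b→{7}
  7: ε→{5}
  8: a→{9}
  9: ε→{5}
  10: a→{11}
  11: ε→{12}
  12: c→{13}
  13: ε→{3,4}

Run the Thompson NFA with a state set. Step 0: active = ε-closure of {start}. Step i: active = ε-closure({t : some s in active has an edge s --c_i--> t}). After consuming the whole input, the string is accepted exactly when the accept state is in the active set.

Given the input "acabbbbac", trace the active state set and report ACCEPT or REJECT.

Answer: REJECT

Derivation:
initial (ε-close {0}): {0}
'a' @ 1: {}  — no active states
rest 'cabbbbac' ignored (set empty)
final: {}; accept 3 not in set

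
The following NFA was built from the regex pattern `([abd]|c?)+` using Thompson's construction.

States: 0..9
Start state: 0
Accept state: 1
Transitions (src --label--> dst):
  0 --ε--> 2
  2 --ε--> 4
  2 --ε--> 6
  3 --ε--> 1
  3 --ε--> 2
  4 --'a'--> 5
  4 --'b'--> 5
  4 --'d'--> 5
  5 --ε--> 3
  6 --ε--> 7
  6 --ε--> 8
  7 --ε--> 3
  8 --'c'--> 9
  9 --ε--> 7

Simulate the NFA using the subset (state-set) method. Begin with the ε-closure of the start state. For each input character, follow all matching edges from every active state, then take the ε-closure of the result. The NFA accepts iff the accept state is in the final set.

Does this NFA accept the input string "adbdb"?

Answer: ACCEPT

Trace:
S₀ = ε-closure({0}) = {0,1,2,3,4,6,7,8}
'a' @ 1: {1,2,3,4,5,6,7,8}  [accepting]
'd' @ 2: {1,2,3,4,5,6,7,8}  [accepting]
'b' @ 3: {1,2,3,4,5,6,7,8}  [accepting]
'd' @ 4: {1,2,3,4,5,6,7,8}  [accepting]
'b' @ 5: {1,2,3,4,5,6,7,8}  [accepting]
final: {1,2,3,4,5,6,7,8}; accept 1 in set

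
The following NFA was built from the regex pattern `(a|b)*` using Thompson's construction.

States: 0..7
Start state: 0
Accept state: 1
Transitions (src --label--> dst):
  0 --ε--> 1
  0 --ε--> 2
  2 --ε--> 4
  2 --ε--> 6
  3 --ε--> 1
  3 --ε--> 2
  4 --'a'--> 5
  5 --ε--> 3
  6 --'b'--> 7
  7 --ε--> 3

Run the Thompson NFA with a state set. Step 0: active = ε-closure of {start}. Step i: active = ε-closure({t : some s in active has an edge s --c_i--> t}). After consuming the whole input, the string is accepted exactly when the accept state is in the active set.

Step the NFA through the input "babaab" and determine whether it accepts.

Answer: ACCEPT

Steps:
start: ε-closure({0}) = {0,1,2,4,6}
'b' @ 1: {1,2,3,4,6,7}  ✓accept
'a' @ 2: {1,2,3,4,5,6}  ✓accept
'b' @ 3: {1,2,3,4,6,7}  ✓accept
'a' @ 4: {1,2,3,4,5,6}  ✓accept
'a' @ 5: {1,2,3,4,5,6}  ✓accept
'b' @ 6: {1,2,3,4,6,7}  ✓accept
end set {1,2,3,4,6,7} — state 1 in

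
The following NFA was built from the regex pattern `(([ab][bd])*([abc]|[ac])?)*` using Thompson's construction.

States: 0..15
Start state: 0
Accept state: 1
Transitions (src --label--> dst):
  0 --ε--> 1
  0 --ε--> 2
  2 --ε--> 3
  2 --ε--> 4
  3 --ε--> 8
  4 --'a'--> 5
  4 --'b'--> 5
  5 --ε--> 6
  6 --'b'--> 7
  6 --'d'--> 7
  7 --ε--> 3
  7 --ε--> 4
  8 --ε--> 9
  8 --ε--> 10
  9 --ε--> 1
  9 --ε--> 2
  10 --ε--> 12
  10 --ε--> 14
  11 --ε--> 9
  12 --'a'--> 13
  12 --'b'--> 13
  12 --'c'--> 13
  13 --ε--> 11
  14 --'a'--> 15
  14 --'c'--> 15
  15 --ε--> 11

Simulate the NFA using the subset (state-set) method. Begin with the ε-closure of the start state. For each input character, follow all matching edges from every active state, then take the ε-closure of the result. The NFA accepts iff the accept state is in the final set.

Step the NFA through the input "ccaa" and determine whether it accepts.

S₀ = ε-closure({0}) = {0,1,2,3,4,8,9,10,12,14}
'c' @ 1: {1,2,3,4,8,9,10,11,12,13,14,15}  (accept∈set)
'c' @ 2: {1,2,3,4,8,9,10,11,12,13,14,15}  (accept∈set)
'a' @ 3: {1,2,3,4,5,6,8,9,10,11,12,13,14,15}  (accept∈set)
'a' @ 4: {1,2,3,4,5,6,8,9,10,11,12,13,14,15}  (accept∈set)
final: {1,2,3,4,5,6,8,9,10,11,12,13,14,15}; accept 1 in set

Answer: ACCEPT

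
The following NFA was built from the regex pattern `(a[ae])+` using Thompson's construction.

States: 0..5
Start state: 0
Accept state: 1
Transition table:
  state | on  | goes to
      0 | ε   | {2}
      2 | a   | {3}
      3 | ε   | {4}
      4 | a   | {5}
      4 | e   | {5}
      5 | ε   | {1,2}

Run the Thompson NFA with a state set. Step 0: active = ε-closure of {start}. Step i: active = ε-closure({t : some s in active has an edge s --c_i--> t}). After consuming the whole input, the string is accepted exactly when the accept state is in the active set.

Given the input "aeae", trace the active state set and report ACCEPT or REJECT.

S₀ = ε-closure({0}) = {0,2}
'a' @ 1: {3,4}
'e' @ 2: {1,2,5}  (accept∈set)
'a' @ 3: {3,4}
'e' @ 4: {1,2,5}  (accept∈set)
end set {1,2,5} — state 1 in

Answer: ACCEPT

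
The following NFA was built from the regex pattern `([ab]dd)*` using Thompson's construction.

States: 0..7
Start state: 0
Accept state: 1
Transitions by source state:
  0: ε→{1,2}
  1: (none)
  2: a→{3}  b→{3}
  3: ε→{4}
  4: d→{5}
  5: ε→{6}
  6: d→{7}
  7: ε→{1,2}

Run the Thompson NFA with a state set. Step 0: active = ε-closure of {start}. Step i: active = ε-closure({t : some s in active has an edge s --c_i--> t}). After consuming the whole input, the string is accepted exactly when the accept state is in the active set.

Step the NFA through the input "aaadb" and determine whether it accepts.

initial (ε-close {0}): {0,1,2}
'a' @ 1: {3,4}
'a' @ 2: {}  — dead — no transitions
rest 'adb' ignored (set empty)
final: {}; accept 1 not in set

Answer: REJECT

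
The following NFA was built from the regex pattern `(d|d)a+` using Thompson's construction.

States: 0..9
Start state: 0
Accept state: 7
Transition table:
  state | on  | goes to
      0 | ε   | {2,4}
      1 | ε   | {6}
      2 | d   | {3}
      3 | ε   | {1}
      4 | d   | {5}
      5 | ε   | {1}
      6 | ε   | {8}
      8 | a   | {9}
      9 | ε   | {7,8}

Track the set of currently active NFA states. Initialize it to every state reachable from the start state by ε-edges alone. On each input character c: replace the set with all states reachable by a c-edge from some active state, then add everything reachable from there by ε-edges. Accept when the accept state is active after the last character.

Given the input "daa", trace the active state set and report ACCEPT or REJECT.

Answer: ACCEPT

Derivation:
S₀ = ε-closure({0}) = {0,2,4}
'd' @ 1: {1,3,5,6,8}
'a' @ 2: {7,8,9}  (accept∈set)
'a' @ 3: {7,8,9}  (accept∈set)
final: {7,8,9}; accept 7 in set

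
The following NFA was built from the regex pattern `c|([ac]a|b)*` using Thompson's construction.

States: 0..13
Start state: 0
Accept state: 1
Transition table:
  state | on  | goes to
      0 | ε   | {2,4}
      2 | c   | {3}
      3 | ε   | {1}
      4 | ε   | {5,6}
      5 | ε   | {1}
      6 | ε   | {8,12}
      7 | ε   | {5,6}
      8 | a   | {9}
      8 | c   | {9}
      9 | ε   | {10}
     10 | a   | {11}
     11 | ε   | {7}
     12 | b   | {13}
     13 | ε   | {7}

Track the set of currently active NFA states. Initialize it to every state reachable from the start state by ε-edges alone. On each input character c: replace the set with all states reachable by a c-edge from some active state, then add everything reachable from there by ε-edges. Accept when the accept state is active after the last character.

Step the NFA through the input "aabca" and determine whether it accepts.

initial (ε-close {0}): {0,1,2,4,5,6,8,12}
'a' @ 1: {9,10}
'a' @ 2: {1,5,6,7,8,11,12}  [accepting]
'b' @ 3: {1,5,6,7,8,12,13}  [accepting]
'c' @ 4: {9,10}
'a' @ 5: {1,5,6,7,8,11,12}  [accepting]
final: {1,5,6,7,8,11,12}; accept 1 in set

Answer: ACCEPT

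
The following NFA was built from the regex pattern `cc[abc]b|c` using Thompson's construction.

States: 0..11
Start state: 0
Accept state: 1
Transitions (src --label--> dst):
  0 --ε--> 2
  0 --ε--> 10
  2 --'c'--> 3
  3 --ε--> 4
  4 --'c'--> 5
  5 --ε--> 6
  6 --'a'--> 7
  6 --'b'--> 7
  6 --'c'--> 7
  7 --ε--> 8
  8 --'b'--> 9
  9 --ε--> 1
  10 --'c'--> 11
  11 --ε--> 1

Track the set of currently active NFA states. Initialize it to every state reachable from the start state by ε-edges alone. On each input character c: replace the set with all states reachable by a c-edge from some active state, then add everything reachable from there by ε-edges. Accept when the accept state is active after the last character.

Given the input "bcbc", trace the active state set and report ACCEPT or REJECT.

Answer: REJECT

Steps:
start: ε-closure({0}) = {0,2,10}
'b' @ 1: {}  — no active states
rest 'cbc' ignored (set empty)
final: {}; accept 1 not in set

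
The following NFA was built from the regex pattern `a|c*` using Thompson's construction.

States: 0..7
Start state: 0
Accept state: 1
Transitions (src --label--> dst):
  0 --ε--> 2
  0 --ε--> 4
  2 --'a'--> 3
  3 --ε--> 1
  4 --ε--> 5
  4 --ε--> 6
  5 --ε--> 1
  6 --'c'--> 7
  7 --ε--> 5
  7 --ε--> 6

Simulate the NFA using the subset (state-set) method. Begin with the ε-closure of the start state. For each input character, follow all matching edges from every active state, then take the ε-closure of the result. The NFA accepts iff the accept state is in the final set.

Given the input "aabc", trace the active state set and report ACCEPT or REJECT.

Answer: REJECT

Trace:
S₀ = ε-closure({0}) = {0,1,2,4,5,6}
'a' @ 1: {1,3}  [accepting]
'a' @ 2: {}  — no active states
rest 'bc' ignored (set empty)
final: {}; accept 1 not in set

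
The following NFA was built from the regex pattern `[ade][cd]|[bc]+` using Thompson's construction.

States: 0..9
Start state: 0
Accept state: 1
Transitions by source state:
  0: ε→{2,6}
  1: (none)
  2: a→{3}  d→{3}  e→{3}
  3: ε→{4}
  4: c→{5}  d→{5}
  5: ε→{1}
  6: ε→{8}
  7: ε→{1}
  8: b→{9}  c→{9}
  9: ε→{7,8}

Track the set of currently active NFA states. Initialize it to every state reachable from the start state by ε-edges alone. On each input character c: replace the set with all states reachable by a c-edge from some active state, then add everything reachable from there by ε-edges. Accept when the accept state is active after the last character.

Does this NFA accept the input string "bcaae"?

S₀ = ε-closure({0}) = {0,2,6,8}
'b' @ 1: {1,7,8,9}  ✓accept
'c' @ 2: {1,7,8,9}  ✓accept
'a' @ 3: {}  — state set empty
rest 'ae' ignored (set empty)
after full input: {}  (accept=1 not in)

Answer: REJECT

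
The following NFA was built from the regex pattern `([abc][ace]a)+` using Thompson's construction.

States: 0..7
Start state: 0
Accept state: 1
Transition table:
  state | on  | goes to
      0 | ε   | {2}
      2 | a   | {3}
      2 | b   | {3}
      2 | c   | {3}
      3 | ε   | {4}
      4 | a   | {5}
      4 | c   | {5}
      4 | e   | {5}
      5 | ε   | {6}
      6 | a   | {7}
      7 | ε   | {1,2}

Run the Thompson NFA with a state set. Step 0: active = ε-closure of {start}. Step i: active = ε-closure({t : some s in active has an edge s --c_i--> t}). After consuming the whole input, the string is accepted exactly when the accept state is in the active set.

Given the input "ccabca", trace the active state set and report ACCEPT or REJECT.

start: ε-closure({0}) = {0,2}
'c' @ 1: {3,4}
'c' @ 2: {5,6}
'a' @ 3: {1,2,7}  ✓accept
'b' @ 4: {3,4}
'c' @ 5: {5,6}
'a' @ 6: {1,2,7}  ✓accept
after full input: {1,2,7}  (accept=1 in)

Answer: ACCEPT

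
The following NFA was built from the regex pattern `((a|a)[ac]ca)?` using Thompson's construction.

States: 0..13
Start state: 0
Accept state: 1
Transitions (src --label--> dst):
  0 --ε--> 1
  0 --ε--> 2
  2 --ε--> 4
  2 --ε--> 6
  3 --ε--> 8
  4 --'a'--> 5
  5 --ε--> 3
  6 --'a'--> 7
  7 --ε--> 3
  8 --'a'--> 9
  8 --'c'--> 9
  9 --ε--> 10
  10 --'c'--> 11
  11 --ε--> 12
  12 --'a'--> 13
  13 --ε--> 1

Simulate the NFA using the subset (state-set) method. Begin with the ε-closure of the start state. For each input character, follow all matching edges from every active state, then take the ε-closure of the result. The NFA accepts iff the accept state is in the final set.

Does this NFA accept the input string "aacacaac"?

start: ε-closure({0}) = {0,1,2,4,6}
'a' @ 1: {3,5,7,8}
'a' @ 2: {9,10}
'c' @ 3: {11,12}
'a' @ 4: {1,13}  ✓accept
'c' @ 5: {}  — state set empty
rest 'aac' ignored (set empty)
after full input: {}  (accept=1 not in)

Answer: REJECT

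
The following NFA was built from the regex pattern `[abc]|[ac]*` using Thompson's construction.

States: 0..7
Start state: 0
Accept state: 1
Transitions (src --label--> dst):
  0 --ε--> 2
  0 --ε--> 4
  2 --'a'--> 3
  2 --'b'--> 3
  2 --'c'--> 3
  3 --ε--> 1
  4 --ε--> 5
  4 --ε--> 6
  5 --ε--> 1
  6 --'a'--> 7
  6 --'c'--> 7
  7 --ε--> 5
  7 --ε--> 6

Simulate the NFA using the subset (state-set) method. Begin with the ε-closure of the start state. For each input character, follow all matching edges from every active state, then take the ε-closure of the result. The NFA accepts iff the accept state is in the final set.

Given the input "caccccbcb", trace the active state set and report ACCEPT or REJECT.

initial (ε-close {0}): {0,1,2,4,5,6}
'c' @ 1: {1,3,5,6,7}  [accepting]
'a' @ 2: {1,5,6,7}  [accepting]
'c' @ 3: {1,5,6,7}  [accepting]
'c' @ 4: {1,5,6,7}  [accepting]
'c' @ 5: {1,5,6,7}  [accepting]
'c' @ 6: {1,5,6,7}  [accepting]
'b' @ 7: {}  — state set empty
rest 'cb' ignored (set empty)
after full input: {}  (accept=1 not in)

Answer: REJECT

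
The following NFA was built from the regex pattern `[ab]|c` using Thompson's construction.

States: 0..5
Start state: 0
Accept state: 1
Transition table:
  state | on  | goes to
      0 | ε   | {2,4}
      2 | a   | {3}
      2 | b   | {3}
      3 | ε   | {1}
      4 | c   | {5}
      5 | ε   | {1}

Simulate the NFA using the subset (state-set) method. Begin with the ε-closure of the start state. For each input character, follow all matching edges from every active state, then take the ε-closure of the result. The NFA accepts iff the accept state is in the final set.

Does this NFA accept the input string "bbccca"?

Answer: REJECT

Trace:
S₀ = ε-closure({0}) = {0,2,4}
'b' @ 1: {1,3}  ✓accept
'b' @ 2: {}  — state set empty
rest 'ccca' ignored (set empty)
final: {}; accept 1 not in set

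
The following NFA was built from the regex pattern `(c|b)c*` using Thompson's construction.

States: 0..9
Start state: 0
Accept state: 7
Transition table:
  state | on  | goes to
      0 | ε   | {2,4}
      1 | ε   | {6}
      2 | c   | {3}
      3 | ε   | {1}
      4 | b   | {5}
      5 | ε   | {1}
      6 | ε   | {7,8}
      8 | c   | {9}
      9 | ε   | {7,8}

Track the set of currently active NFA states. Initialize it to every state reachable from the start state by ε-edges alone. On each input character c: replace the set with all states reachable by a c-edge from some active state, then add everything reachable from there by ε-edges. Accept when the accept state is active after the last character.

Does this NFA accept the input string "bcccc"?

S₀ = ε-closure({0}) = {0,2,4}
'b' @ 1: {1,5,6,7,8}  (accept∈set)
'c' @ 2: {7,8,9}  (accept∈set)
'c' @ 3: {7,8,9}  (accept∈set)
'c' @ 4: {7,8,9}  (accept∈set)
'c' @ 5: {7,8,9}  (accept∈set)
after full input: {7,8,9}  (accept=7 in)

Answer: ACCEPT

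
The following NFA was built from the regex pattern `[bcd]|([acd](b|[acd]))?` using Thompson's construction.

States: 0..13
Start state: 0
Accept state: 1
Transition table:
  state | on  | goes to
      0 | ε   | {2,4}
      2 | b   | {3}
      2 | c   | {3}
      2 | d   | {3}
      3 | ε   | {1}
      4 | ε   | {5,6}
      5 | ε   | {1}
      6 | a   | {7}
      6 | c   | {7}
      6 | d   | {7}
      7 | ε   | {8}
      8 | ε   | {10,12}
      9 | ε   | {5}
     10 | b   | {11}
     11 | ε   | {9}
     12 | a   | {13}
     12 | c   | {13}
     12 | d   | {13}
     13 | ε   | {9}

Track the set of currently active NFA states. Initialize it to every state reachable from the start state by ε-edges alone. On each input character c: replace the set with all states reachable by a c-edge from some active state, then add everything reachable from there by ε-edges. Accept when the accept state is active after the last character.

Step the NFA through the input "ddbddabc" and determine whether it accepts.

Answer: REJECT

Trace:
S₀ = ε-closure({0}) = {0,1,2,4,5,6}
'd' @ 1: {1,3,7,8,10,12}  (accept∈set)
'd' @ 2: {1,5,9,13}  (accept∈set)
'b' @ 3: {}  — dead — no transitions
rest 'ddabc' ignored (set empty)
after full input: {}  (accept=1 not in)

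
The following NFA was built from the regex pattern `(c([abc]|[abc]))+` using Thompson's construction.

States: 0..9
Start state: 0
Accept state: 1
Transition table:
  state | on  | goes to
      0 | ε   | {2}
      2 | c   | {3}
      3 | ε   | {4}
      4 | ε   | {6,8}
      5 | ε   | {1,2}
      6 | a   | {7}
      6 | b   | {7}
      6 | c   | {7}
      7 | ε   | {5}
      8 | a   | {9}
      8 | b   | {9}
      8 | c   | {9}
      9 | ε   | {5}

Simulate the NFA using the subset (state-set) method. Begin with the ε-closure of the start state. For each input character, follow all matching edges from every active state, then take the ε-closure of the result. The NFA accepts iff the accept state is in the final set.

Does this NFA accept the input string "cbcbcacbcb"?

Answer: ACCEPT

Trace:
S₀ = ε-closure({0}) = {0,2}
'c' @ 1: {3,4,6,8}
'b' @ 2: {1,2,5,7,9}  (accept∈set)
'c' @ 3: {3,4,6,8}
'b' @ 4: {1,2,5,7,9}  (accept∈set)
'c' @ 5: {3,4,6,8}
'a' @ 6: {1,2,5,7,9}  (accept∈set)
'c' @ 7: {3,4,6,8}
'b' @ 8: {1,2,5,7,9}  (accept∈set)
'c' @ 9: {3,4,6,8}
'b' @ 10: {1,2,5,7,9}  (accept∈set)
end set {1,2,5,7,9} — state 1 in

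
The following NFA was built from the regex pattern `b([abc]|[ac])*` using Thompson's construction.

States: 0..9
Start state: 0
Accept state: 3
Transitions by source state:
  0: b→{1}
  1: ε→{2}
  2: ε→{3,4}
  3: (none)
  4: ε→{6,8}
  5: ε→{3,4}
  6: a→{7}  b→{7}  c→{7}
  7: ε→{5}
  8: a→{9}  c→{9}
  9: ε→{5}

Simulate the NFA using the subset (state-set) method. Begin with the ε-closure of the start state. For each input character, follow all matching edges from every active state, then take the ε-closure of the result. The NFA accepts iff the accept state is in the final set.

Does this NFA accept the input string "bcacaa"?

Answer: ACCEPT

Derivation:
start: ε-closure({0}) = {0}
'b' @ 1: {1,2,3,4,6,8}  [accepting]
'c' @ 2: {3,4,5,6,7,8,9}  [accepting]
'a' @ 3: {3,4,5,6,7,8,9}  [accepting]
'c' @ 4: {3,4,5,6,7,8,9}  [accepting]
'a' @ 5: {3,4,5,6,7,8,9}  [accepting]
'a' @ 6: {3,4,5,6,7,8,9}  [accepting]
final: {3,4,5,6,7,8,9}; accept 3 in set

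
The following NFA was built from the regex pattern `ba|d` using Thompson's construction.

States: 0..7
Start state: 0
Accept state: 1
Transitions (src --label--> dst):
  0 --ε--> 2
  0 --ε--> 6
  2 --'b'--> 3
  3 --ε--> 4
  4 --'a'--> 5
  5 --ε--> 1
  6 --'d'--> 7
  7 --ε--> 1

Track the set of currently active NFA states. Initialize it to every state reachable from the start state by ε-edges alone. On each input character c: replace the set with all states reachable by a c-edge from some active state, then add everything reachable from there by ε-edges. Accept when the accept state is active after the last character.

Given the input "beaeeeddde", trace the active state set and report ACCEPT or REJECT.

Answer: REJECT

Trace:
start: ε-closure({0}) = {0,2,6}
'b' @ 1: {3,4}
'e' @ 2: {}  — state set empty
rest 'aeeeddde' ignored (set empty)
final: {}; accept 1 not in set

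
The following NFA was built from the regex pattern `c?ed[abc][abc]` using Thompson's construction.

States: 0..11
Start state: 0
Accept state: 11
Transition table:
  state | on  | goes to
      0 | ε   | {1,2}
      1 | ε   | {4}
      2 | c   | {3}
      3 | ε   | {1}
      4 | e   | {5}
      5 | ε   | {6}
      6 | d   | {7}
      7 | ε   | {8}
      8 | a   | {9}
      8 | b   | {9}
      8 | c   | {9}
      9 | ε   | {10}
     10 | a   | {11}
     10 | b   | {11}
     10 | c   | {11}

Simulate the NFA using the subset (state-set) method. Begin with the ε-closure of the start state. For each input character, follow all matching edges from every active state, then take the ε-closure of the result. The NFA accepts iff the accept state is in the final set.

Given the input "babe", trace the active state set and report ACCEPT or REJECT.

start: ε-closure({0}) = {0,1,2,4}
'b' @ 1: {}  — no active states
rest 'abe' ignored (set empty)
final: {}; accept 11 not in set

Answer: REJECT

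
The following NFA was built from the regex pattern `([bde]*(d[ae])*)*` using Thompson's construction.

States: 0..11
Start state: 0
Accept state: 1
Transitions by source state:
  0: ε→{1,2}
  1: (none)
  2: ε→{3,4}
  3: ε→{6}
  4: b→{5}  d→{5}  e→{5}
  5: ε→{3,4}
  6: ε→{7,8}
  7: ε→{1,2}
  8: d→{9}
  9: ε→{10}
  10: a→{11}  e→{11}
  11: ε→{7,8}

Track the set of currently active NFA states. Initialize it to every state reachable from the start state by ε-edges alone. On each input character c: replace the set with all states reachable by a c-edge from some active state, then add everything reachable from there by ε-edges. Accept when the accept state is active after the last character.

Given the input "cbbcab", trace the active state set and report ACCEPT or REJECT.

S₀ = ε-closure({0}) = {0,1,2,3,4,6,7,8}
'c' @ 1: {}  — dead — no transitions
rest 'bbcab' ignored (set empty)
end set {} — state 1 not in

Answer: REJECT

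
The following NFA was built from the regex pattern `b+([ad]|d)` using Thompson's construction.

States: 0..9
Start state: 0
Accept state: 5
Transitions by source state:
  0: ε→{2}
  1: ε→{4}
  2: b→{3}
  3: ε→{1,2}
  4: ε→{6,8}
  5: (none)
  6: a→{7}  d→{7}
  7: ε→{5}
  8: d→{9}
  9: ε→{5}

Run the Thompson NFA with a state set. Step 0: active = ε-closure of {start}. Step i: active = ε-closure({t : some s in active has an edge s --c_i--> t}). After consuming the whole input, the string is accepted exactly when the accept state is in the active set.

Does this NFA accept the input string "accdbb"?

Answer: REJECT

Derivation:
initial (ε-close {0}): {0,2}
'a' @ 1: {}  — state set empty
rest 'ccdbb' ignored (set empty)
end set {} — state 5 not in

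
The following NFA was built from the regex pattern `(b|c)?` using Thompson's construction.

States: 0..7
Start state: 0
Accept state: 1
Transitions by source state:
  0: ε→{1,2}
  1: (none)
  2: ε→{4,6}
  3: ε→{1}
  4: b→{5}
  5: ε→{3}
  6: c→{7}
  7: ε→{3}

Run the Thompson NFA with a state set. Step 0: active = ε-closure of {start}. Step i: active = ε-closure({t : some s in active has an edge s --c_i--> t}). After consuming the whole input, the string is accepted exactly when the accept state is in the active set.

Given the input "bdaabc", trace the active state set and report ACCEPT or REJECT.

S₀ = ε-closure({0}) = {0,1,2,4,6}
'b' @ 1: {1,3,5}  ✓accept
'd' @ 2: {}  — no active states
rest 'aabc' ignored (set empty)
final: {}; accept 1 not in set

Answer: REJECT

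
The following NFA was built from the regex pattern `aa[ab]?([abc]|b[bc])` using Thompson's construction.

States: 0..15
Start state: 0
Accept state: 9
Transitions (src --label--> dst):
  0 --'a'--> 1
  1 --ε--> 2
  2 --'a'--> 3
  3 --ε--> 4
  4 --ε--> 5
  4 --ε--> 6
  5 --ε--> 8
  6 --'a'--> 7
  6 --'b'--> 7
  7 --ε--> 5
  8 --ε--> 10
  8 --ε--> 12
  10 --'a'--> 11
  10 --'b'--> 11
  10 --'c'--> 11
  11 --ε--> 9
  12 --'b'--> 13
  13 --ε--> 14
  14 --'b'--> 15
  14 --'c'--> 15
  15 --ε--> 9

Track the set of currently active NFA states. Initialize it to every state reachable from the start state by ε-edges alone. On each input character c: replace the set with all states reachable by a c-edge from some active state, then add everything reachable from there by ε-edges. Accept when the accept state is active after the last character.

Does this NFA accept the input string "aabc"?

Answer: ACCEPT

Steps:
S₀ = ε-closure({0}) = {0}
'a' @ 1: {1,2}
'a' @ 2: {3,4,5,6,8,10,12}
'b' @ 3: {5,7,8,9,10,11,12,13,14}  ✓accept
'c' @ 4: {9,11,15}  ✓accept
end set {9,11,15} — state 9 in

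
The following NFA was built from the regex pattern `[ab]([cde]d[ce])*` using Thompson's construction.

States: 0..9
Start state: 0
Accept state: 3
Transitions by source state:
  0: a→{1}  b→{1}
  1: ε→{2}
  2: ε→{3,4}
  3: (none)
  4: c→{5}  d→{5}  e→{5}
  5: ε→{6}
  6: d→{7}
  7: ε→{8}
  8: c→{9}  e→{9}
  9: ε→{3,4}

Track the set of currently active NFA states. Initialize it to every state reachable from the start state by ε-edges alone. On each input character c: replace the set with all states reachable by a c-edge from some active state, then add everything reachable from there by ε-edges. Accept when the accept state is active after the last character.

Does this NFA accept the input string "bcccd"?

start: ε-closure({0}) = {0}
'b' @ 1: {1,2,3,4}  [accepting]
'c' @ 2: {5,6}
'c' @ 3: {}  — no active states
rest 'cd' ignored (set empty)
end set {} — state 3 not in

Answer: REJECT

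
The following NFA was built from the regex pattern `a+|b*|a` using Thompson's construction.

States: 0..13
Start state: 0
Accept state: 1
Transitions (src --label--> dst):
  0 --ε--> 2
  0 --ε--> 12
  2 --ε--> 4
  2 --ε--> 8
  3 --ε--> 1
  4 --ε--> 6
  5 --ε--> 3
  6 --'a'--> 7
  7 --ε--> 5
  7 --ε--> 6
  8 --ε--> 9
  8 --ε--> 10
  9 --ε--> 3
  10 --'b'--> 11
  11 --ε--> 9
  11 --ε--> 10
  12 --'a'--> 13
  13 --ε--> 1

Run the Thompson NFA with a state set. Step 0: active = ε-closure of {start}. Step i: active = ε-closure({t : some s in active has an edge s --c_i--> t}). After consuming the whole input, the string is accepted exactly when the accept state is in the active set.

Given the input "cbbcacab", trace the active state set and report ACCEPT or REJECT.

Answer: REJECT

Derivation:
S₀ = ε-closure({0}) = {0,1,2,3,4,6,8,9,10,12}
'c' @ 1: {}  — no active states
rest 'bbcacab' ignored (set empty)
end set {} — state 1 not in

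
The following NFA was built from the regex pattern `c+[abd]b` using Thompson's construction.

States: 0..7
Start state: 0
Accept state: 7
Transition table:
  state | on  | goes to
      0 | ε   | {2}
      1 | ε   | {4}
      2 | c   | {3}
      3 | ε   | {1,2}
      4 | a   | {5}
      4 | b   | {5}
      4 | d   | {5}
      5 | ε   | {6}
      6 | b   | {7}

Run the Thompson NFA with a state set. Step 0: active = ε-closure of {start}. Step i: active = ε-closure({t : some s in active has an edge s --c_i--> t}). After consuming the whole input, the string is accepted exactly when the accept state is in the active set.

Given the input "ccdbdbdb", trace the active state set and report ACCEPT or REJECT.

Answer: REJECT

Derivation:
initial (ε-close {0}): {0,2}
'c' @ 1: {1,2,3,4}
'c' @ 2: {1,2,3,4}
'd' @ 3: {5,6}
'b' @ 4: {7}  ✓accept
'd' @ 5: {}  — dead — no transitions
rest 'bdb' ignored (set empty)
end set {} — state 7 not in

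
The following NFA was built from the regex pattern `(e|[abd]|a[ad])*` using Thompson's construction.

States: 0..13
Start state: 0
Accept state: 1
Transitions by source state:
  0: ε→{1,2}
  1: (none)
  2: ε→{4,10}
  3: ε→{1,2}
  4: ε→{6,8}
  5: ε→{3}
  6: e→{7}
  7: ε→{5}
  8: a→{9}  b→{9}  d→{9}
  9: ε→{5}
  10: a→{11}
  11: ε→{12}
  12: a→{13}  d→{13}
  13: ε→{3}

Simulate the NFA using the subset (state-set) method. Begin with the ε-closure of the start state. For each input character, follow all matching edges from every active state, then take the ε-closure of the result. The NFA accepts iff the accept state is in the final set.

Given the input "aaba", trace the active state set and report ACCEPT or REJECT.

Answer: ACCEPT

Steps:
S₀ = ε-closure({0}) = {0,1,2,4,6,8,10}
'a' @ 1: {1,2,3,4,5,6,8,9,10,11,12}  (accept∈set)
'a' @ 2: {1,2,3,4,5,6,8,9,10,11,12,13}  (accept∈set)
'b' @ 3: {1,2,3,4,5,6,8,9,10}  (accept∈set)
'a' @ 4: {1,2,3,4,5,6,8,9,10,11,12}  (accept∈set)
end set {1,2,3,4,5,6,8,9,10,11,12} — state 1 in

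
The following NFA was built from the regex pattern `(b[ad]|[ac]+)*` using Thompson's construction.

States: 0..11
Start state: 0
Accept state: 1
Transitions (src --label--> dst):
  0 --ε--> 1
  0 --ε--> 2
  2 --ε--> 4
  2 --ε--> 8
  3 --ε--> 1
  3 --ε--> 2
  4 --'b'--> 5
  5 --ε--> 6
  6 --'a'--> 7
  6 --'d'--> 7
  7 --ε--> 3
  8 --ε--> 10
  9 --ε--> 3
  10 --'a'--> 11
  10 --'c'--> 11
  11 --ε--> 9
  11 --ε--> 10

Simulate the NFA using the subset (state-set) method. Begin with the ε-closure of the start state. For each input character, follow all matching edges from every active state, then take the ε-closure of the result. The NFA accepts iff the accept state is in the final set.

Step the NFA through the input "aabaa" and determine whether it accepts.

initial (ε-close {0}): {0,1,2,4,8,10}
'a' @ 1: {1,2,3,4,8,9,10,11}  [accepting]
'a' @ 2: {1,2,3,4,8,9,10,11}  [accepting]
'b' @ 3: {5,6}
'a' @ 4: {1,2,3,4,7,8,10}  [accepting]
'a' @ 5: {1,2,3,4,8,9,10,11}  [accepting]
end set {1,2,3,4,8,9,10,11} — state 1 in

Answer: ACCEPT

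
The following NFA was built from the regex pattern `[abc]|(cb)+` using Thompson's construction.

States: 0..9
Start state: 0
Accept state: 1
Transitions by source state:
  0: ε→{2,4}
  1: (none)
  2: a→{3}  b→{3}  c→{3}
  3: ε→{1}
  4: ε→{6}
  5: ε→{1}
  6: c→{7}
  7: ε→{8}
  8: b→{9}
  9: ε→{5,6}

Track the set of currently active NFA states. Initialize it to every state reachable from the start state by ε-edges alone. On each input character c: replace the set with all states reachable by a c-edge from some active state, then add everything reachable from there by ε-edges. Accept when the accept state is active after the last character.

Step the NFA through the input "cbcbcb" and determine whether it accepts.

S₀ = ε-closure({0}) = {0,2,4,6}
'c' @ 1: {1,3,7,8}  [accepting]
'b' @ 2: {1,5,6,9}  [accepting]
'c' @ 3: {7,8}
'b' @ 4: {1,5,6,9}  [accepting]
'c' @ 5: {7,8}
'b' @ 6: {1,5,6,9}  [accepting]
final: {1,5,6,9}; accept 1 in set

Answer: ACCEPT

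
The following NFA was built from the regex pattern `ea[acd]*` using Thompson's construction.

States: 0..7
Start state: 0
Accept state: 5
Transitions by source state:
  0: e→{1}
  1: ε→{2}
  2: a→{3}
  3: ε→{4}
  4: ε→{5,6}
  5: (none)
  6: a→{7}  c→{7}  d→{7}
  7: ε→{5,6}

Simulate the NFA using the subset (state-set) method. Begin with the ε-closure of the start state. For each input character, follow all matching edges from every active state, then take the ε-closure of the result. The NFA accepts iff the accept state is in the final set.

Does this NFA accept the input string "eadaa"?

initial (ε-close {0}): {0}
'e' @ 1: {1,2}
'a' @ 2: {3,4,5,6}  [accepting]
'd' @ 3: {5,6,7}  [accepting]
'a' @ 4: {5,6,7}  [accepting]
'a' @ 5: {5,6,7}  [accepting]
after full input: {5,6,7}  (accept=5 in)

Answer: ACCEPT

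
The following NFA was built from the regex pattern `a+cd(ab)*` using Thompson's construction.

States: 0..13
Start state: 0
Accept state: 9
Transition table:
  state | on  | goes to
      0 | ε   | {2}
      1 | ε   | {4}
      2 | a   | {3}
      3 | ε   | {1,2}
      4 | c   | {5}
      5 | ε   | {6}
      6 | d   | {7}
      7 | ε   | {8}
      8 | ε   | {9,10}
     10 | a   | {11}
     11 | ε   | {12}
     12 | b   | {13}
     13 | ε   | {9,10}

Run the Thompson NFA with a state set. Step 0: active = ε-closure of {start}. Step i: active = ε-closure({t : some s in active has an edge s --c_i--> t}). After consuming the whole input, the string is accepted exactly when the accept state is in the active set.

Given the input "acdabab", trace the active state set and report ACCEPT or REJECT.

Answer: ACCEPT

Trace:
initial (ε-close {0}): {0,2}
'a' @ 1: {1,2,3,4}
'c' @ 2: {5,6}
'd' @ 3: {7,8,9,10}  (accept∈set)
'a' @ 4: {11,12}
'b' @ 5: {9,10,13}  (accept∈set)
'a' @ 6: {11,12}
'b' @ 7: {9,10,13}  (accept∈set)
after full input: {9,10,13}  (accept=9 in)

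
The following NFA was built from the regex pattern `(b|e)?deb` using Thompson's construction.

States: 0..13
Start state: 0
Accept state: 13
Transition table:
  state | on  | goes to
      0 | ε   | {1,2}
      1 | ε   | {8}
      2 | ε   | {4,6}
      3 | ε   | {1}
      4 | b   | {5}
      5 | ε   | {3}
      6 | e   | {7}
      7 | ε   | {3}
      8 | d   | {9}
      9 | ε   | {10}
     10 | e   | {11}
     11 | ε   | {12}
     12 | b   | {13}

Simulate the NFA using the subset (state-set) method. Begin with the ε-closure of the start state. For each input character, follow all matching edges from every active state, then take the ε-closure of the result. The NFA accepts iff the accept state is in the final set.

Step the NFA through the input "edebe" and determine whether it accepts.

initial (ε-close {0}): {0,1,2,4,6,8}
'e' @ 1: {1,3,7,8}
'd' @ 2: {9,10}
'e' @ 3: {11,12}
'b' @ 4: {13}  (accept∈set)
'e' @ 5: {}  — no active states
end set {} — state 13 not in

Answer: REJECT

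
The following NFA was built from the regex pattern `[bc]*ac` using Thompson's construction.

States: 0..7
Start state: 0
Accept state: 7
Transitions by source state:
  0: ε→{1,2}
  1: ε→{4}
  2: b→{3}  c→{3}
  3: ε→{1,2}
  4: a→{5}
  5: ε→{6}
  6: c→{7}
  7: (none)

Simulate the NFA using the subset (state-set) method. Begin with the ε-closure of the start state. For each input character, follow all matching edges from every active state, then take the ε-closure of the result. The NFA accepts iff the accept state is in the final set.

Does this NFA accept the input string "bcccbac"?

Answer: ACCEPT

Derivation:
start: ε-closure({0}) = {0,1,2,4}
'b' @ 1: {1,2,3,4}
'c' @ 2: {1,2,3,4}
'c' @ 3: {1,2,3,4}
'c' @ 4: {1,2,3,4}
'b' @ 5: {1,2,3,4}
'a' @ 6: {5,6}
'c' @ 7: {7}  [accepting]
end set {7} — state 7 in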